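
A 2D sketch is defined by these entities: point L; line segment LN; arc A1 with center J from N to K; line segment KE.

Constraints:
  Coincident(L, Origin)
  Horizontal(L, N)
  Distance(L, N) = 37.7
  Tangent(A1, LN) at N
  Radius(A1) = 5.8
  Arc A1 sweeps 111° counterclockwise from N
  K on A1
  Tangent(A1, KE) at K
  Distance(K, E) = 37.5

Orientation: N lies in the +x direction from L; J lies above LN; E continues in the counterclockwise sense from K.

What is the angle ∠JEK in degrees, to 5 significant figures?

8.7921°

On A1, N sits at bearing -90° from J; a 111° counterclockwise sweep puts K at bearing 21°, so K = J + 5.8·(cos 21°, sin 21°) = (43.115, 7.8785). A1 meets KE tangentially, so JK is at right angles to KE, so KE runs along (−sin 21°, cos 21°); with |KE| = 37.5, E = (29.676, 42.888). Then cos ∠JEK = EJ·EK / (|EJ||EK|), giving 8.7921°.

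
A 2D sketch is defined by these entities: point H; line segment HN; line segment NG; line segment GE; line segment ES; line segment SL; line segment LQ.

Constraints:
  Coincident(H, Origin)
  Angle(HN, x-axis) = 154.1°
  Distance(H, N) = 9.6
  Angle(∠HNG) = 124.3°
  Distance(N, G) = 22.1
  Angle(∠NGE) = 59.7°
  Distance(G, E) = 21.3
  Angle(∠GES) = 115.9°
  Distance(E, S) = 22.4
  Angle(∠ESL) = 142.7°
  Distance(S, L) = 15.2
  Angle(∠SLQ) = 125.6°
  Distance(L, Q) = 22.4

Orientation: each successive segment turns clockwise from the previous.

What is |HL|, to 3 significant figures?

17.0

H is at the origin; HN runs at 154.1° with length 9.6, so N = (-8.64, 4.19). ∠HNG = 124.3° gives NG at 98.4° from the x-axis; with |NG| = 22.1, G = (-11.9, 26.1). ∠NGE = 59.7° gives GE at -21.9° from the x-axis; with |GE| = 21.3, E = (7.90, 18.1). ∠GES = 115.9° gives ES at -86.0° from the x-axis; with |ES| = 22.4, S = (9.46, -4.23). ∠ESL = 142.7° gives SL at -123° from the x-axis; with |SL| = 15.2, L = (1.12, -16.9). Then |HL| = |L − H| = 17.0.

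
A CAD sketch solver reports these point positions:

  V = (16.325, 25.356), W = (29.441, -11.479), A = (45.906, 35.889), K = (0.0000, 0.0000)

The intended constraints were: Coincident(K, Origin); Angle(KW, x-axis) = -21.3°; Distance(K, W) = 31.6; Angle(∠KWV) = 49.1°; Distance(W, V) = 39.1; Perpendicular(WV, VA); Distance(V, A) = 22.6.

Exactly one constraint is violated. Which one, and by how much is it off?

Distance(V, A) = 22.6 — off by 8.80.

K = (0.00, 0.00) ✓; KW at -21.30° ✓; |KW| = 31.60 ✓; ∠KWV = 49.10° ✓; |WV| = 39.10 ✓; ∠(WV, VA) = 90.00° ✓; |VA| = 31.40 ✗.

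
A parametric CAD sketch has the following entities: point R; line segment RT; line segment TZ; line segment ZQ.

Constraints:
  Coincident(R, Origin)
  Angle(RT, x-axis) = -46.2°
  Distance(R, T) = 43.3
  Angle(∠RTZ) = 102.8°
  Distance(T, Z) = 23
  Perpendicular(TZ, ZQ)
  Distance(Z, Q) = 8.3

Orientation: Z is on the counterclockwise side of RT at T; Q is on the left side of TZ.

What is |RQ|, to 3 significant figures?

47.0

R is at the origin; RT runs at -46.2° with length 43.3, so T = 43.3·(cos -46.2°, sin -46.2°) = (30.0, -31.3). ∠RTZ = 102.8°, so TZ runs at -46.2° + (180° − 102.8°) = 31.0° from the x-axis; with |TZ| = 23.0, Z = T + 23.0·(cos 31.0°, sin 31.0°) = (49.7, -19.4). TZ ⟂ ZQ; with |ZQ| = 8.3 on the left of TZ, Q = Z + 8.3·(-0.515, 0.857) = (45.4, -12.3). Then |RQ| = |Q − R| = 47.0.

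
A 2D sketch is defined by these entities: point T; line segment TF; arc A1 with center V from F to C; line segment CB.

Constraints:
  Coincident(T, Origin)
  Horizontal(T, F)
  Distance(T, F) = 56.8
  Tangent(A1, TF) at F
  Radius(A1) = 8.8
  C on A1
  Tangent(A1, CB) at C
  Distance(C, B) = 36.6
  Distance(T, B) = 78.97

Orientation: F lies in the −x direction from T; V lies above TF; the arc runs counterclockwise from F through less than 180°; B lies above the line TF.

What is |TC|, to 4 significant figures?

50.42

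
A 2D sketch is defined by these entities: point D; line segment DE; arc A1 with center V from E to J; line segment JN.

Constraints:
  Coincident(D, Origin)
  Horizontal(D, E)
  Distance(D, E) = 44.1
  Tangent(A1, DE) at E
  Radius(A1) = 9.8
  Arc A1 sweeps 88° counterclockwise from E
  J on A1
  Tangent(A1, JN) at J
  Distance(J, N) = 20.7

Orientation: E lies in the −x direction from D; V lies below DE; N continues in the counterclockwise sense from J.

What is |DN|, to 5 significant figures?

62.383

On A1, E sits at bearing 90° from V; an 88° counterclockwise sweep puts J at bearing 178°, so J = V + 9.8·(cos 178°, sin 178°) = (-53.894, -9.4580). Tangency of A1 to JN means the radius VJ is perpendicular to JN, so JN runs along (−sin 178°, cos 178°); with |JN| = 20.7, N = (-54.616, -30.145). Then |DN| = |N − D| = 62.383.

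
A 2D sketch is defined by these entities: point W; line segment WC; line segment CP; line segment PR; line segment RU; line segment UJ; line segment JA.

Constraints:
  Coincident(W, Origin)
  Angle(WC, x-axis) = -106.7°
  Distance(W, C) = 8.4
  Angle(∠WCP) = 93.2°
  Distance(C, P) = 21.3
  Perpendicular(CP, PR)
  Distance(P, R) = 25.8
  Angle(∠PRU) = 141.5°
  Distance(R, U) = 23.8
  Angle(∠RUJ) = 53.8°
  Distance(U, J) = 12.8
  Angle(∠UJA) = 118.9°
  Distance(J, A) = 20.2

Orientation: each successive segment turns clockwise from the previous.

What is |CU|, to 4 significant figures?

44.90

W is at the origin; WC runs at -106.7° with length 8.4, so C = (-2.414, -8.046). ∠WCP = 93.2° gives CP at 166.5° from the x-axis; with |CP| = 21.3, P = (-23.13, -3.073). CP is perpendicular to PR, so PR runs at 76.50°; with |PR| = 25.8, R = (-17.10, 22.01). ∠PRU = 141.5° gives RU at 38.00° from the x-axis; with |RU| = 23.8, U = (1.652, 36.67). Then |CU| = |U − C| = 44.90.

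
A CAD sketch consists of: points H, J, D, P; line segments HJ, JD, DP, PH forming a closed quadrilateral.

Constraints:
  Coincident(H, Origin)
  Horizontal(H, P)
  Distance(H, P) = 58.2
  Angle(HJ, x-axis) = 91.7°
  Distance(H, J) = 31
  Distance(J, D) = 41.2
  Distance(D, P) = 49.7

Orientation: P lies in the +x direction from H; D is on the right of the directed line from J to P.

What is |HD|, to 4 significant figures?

12.89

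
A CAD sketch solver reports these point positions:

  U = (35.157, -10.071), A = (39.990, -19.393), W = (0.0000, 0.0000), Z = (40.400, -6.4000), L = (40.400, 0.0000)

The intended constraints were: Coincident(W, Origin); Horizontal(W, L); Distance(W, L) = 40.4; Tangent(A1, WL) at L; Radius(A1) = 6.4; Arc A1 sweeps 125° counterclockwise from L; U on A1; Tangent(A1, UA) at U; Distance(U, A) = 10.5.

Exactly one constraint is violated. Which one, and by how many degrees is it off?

Tangent(A1, UA) at U — off by 7.59°.

W = (0.00, 0.00) ✓; W.y = 0.00, L.y = 0.00 ✓; |WL| = 40.40 ✓; ∠(ZL, LW) = 90.00° ✓; |ZL| = 6.400 ✓; bearing(Z→U) − bearing(Z→L) = 125.0° ✓; |ZU| = 6.400 ✓; ∠(ZU, UA) = 97.59° ✗; |UA| = 10.50 ✓.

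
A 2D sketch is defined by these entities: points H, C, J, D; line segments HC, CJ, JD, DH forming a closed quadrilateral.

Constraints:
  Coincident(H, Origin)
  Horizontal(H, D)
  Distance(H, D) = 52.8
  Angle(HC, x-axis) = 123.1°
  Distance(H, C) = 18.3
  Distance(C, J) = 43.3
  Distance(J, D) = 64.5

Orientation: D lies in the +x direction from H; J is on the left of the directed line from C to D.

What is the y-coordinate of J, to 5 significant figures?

51.445

Checks: |CJ| = 43.30 ✓; |JD| = 64.50 ✓.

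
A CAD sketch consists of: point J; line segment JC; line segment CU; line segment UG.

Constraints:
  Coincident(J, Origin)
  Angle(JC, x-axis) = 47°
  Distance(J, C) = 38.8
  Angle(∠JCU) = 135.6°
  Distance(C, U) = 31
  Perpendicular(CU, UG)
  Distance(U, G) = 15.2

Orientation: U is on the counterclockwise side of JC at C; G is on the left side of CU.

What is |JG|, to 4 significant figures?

59.92

∠JCU = 135.6°, so CU runs at 47.0° + (180° − 135.6°) = 91.40° from the x-axis; with |CU| = 31.0, U = C + 31.0·(cos 91.40°, sin 91.40°) = (25.70, 59.37). CU ⟂ UG; with |UG| = 15.2 on the left of CU, G = U + 15.2·(-0.9997, -0.02443) = (10.51, 59.00). Then |JG| = |G − J| = 59.92.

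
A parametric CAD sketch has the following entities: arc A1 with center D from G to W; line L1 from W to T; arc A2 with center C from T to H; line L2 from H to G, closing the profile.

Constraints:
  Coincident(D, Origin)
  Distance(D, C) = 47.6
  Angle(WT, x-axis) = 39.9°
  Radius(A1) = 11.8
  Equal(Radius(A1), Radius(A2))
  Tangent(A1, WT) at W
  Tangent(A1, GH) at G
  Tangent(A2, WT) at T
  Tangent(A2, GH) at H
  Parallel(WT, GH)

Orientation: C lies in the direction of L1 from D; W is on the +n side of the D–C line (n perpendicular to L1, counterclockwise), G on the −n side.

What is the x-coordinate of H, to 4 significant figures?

44.09

The slot axis is L1's direction at 39.9°, so u = (cos 39.9°, sin 39.9°) = (0.7672, 0.6414) and n = (−sin 39.9°, cos 39.9°) = (-0.6414, 0.7672). D is at the origin and C lies 47.6 along u from D, so C = 47.6·u = (36.52, 30.53). Tangency of A1 to both parallel lines with radius 11.8 puts W and G at D ± 11.8·n: W = (-7.569, 9.053), G = (7.569, -9.053). Equal radii place T and H the same way about C: T = C + 11.8·n = (28.95, 39.59), H = C − 11.8·n = (44.09, 21.48). So H.x = 44.09.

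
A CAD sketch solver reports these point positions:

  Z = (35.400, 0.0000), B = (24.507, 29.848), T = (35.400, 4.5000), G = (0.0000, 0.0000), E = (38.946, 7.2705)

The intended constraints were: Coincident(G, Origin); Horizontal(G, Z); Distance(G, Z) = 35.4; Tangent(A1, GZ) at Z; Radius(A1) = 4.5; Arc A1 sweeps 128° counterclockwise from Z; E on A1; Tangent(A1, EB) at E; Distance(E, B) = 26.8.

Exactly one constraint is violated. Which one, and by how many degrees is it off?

Tangent(A1, EB) at E — off by 5.40°.

G = (0.00, 0.00) ✓; G.y = 0.00, Z.y = 0.00 ✓; |GZ| = 35.40 ✓; ∠(TZ, ZG) = 90.00° ✓; |TZ| = 4.500 ✓; bearing(T→E) − bearing(T→Z) = 128.0° ✓; |TE| = 4.500 ✓; ∠(TE, EB) = 95.40° ✗; |EB| = 26.80 ✓.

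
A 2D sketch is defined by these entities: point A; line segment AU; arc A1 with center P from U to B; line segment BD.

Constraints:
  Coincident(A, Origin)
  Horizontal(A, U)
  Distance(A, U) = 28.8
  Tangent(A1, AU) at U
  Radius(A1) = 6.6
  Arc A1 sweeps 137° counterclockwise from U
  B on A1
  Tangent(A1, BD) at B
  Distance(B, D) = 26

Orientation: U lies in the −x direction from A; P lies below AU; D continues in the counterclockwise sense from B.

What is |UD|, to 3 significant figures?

32.6

A is at the origin; A and U share the same y with |AU| = 28.8 and U on the −x side, so U = (-28.8, 0.00). Tangency of A1 to AU means the radius PU is perpendicular to AU, so P = U + (0, -6.6) = (-28.8, -6.60). On A1, U sits at bearing 90° from P; a 137° counterclockwise sweep puts B at bearing 227°, so B = P + 6.6·(cos 227°, sin 227°) = (-33.3, -11.4). The tangent condition forces PB to be normal to BD, so BD runs along (−sin 227°, cos 227°); with |BD| = 26.0, D = (-14.3, -29.2). Then |UD| = |D − U| = 32.6.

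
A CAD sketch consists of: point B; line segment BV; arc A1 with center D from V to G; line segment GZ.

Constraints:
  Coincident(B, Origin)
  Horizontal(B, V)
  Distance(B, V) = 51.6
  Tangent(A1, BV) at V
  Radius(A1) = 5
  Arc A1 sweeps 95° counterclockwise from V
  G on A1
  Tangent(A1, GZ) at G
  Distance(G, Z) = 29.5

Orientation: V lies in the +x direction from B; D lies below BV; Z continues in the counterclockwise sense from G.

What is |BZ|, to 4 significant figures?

60.27

B is at the origin; BV is horizontal with |BV| = 51.6 and V on the +x side, so V = (51.60, 0.000). Since A1 is tangent to BV there, DV ⟂ BV, so D = V + (0, -5) = (51.60, -5.000). On A1, V sits at bearing 90° from D; a 95° counterclockwise sweep puts G at bearing 185°, so G = D + 5.0·(cos 185°, sin 185°) = (46.62, -5.436). A1 meets GZ tangentially, so DG is at right angles to GZ, so GZ runs along (−sin 185°, cos 185°); with |GZ| = 29.5, Z = (49.19, -34.82). Then |BZ| = |Z − B| = 60.27.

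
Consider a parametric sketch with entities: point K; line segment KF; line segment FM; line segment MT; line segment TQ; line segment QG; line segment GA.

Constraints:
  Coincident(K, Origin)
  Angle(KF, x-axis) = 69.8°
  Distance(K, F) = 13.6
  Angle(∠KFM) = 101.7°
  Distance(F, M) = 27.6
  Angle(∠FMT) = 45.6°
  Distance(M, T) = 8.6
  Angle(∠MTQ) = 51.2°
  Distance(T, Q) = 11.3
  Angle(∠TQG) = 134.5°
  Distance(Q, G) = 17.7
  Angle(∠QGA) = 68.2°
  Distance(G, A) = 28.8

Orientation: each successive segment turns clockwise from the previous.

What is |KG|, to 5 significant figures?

46.883

K is at the origin; KF runs at 69.8° with length 13.6, so F = (4.6961, 12.764). ∠KFM = 101.7° gives FM at -8.5000° from the x-axis; with |FM| = 27.6, M = (31.993, 8.6840). ∠FMT = 45.6° gives MT at -142.90° from the x-axis; with |MT| = 8.6, T = (25.134, 3.4964). ∠MTQ = 51.2° gives TQ at 88.300° from the x-axis; with |TQ| = 11.3, Q = (25.469, 14.791). ∠TQG = 134.5° gives QG at 42.800° from the x-axis; with |QG| = 17.7, G = (38.456, 26.818). Then |KG| = |G − K| = 46.883.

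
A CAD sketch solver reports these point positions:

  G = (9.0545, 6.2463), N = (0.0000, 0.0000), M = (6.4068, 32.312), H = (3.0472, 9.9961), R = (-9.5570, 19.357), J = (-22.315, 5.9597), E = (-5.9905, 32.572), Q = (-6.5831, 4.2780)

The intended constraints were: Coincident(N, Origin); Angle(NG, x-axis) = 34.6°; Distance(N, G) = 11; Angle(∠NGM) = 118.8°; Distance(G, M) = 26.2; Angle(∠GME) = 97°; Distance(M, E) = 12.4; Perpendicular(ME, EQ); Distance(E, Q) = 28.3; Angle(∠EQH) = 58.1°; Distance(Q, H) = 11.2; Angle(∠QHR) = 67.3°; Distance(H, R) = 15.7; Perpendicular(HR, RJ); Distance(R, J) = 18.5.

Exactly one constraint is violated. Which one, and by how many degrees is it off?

Perpendicular(HR, RJ) — off by 7.00°.

N = (0.00, 0.00) ✓; NG at 34.60° ✓; |NG| = 11.00 ✓; ∠NGM = 118.8° ✓; |GM| = 26.20 ✓; ∠GME = 97.00° ✓; |ME| = 12.40 ✓; ∠(ME, EQ) = 90.00° ✓; |EQ| = 28.30 ✓; ∠EQH = 58.10° ✓; |QH| = 11.20 ✓; ∠QHR = 67.30° ✓; |HR| = 15.70 ✓; ∠(HR, RJ) = 83.00° ✗; |RJ| = 18.50 ✓.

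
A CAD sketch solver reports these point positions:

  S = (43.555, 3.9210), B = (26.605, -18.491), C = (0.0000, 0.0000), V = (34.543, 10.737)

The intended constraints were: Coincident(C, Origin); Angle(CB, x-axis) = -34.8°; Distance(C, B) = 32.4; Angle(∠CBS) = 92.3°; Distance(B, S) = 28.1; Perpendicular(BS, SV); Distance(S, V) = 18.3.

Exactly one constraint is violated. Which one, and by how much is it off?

Distance(S, V) = 18.3 — off by 7.00.

C = (0.00, 0.00) ✓; CB at -34.80° ✓; |CB| = 32.40 ✓; ∠CBS = 92.30° ✓; |BS| = 28.10 ✓; ∠(BS, SV) = 90.00° ✓; |SV| = 11.30 ✗.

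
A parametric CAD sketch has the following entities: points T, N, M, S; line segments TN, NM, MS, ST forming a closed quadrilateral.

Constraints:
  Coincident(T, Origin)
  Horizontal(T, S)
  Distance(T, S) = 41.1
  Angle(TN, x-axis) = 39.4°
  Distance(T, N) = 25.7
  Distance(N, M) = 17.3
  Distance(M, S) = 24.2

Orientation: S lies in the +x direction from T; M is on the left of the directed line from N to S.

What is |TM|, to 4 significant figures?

42.66

Checks: |NM| = 17.30 ✓; |MS| = 24.20 ✓.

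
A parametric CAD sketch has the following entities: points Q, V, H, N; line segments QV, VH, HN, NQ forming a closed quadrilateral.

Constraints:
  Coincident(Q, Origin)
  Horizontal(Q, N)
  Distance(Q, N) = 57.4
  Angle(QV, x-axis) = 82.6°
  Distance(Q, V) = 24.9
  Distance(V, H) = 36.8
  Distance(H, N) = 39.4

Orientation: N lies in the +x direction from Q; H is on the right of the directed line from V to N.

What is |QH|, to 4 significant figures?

20.79

Checks: Q.y = 0.00, N.y = 0.00 ✓; |VH| = 36.80 ✓; |HN| = 39.40 ✓.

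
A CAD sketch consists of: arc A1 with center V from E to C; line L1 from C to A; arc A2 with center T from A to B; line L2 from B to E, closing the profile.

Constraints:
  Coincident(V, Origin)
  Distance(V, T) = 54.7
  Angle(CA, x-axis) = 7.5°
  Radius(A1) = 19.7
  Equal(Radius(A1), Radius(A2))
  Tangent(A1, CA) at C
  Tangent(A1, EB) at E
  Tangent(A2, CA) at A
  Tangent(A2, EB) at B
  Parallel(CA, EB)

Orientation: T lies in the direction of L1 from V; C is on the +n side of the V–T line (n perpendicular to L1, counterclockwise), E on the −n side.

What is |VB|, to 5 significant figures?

58.139

Tangency of A1 to both parallel lines with radius 19.7 puts C and E at V ± 19.7·n: C = (-2.5714, 19.531), E = (2.5714, -19.531). Equal radii place A and B the same way about T: A = T + 19.7·n = (51.661, 26.671), B = T − 19.7·n = (56.803, -12.392). Then |VB| = |B − V| = 58.139.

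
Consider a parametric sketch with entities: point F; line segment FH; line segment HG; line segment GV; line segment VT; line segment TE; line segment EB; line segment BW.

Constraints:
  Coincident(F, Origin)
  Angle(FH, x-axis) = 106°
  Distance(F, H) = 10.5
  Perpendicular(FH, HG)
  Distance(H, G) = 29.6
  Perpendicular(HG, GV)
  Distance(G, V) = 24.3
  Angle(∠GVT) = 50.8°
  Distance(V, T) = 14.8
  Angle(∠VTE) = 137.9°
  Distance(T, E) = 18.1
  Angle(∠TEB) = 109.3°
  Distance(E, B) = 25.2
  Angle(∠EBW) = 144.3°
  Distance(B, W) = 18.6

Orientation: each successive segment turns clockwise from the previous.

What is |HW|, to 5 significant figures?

57.405

∠TEB = 109.3° gives EB at 44.000° from the x-axis; with |EB| = 25.2, B = (29.218, 34.673). ∠EBW = 144.3° gives BW at 8.3000° from the x-axis; with |BW| = 18.6, W = (47.623, 37.358). Then |HW| = |W − H| = 57.405.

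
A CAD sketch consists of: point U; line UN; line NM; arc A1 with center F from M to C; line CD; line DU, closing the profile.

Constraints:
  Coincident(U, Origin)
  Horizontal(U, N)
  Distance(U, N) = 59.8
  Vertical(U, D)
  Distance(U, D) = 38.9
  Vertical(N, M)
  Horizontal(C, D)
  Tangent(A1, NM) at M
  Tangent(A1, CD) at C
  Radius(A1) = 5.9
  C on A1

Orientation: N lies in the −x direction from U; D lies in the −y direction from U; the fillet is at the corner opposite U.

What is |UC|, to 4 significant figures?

66.47

The virtual corner opposite U is at (-59.80, -38.90). A1 meets NM tangentially, so FM is at right angles to NM and tangency of A1 to CD means the radius FC is perpendicular to CD, with radius 5.9, so the center F sits 5.9 in from both sides at F = (-53.90, -33.00). That places the tangent points at M = (-59.80, -33.00) on NM and C = (-53.90, -38.90) on CD. Then |UC| = |C − U| = 66.47.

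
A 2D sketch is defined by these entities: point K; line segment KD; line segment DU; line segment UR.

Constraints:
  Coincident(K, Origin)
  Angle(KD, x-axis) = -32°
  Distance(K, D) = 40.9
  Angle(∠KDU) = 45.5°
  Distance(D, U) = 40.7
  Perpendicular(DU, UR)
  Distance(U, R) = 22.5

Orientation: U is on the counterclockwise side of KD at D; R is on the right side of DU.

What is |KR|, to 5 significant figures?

53.054

K is at the origin; KD runs at -32.0° with length 40.9, so D = 40.9·(cos -32.0°, sin -32.0°) = (34.685, -21.674). ∠KDU = 45.5°, so DU runs at -32.0° + (180° − 45.5°) = 102.50° from the x-axis; with |DU| = 40.7, U = D + 40.7·(cos 102.50°, sin 102.50°) = (25.876, 18.062). The perpendicularity gives UR at right angles to DU; with |UR| = 22.5 on the right of DU, R = U + 22.5·(0.97630, 0.21644) = (47.843, 22.931). Then |KR| = |R − K| = 53.054.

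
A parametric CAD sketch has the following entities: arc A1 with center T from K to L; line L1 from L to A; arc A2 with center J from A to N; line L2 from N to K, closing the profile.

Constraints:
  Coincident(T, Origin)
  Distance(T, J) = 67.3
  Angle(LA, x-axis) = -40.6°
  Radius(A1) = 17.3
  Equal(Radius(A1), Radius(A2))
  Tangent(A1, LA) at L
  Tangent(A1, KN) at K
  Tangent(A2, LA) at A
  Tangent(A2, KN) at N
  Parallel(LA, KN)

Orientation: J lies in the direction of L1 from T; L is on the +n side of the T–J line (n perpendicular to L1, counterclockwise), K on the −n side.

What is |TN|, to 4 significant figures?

69.49

The slot axis is L1's direction at -40.6°, so u = (cos -40.6°, sin -40.6°) = (0.7593, -0.6508) and n = (−sin -40.6°, cos -40.6°) = (0.6508, 0.7593). T is at the origin and J lies 67.3 along u from T, so J = 67.3·u = (51.10, -43.80). Tangency of A1 to both parallel lines with radius 17.3 puts L and K at T ± 17.3·n: L = (11.26, 13.14), K = (-11.26, -13.14). Equal radii place A and N the same way about J: A = J + 17.3·n = (62.36, -30.66), N = J − 17.3·n = (39.84, -56.93). Then |TN| = |N − T| = 69.49.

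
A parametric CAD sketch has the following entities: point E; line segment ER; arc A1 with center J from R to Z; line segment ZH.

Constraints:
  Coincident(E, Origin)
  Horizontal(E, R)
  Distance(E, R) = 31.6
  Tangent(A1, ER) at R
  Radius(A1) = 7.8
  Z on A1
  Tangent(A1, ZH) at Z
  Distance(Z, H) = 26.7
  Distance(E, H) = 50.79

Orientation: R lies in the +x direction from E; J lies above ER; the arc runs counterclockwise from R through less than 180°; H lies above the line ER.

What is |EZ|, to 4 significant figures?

40.29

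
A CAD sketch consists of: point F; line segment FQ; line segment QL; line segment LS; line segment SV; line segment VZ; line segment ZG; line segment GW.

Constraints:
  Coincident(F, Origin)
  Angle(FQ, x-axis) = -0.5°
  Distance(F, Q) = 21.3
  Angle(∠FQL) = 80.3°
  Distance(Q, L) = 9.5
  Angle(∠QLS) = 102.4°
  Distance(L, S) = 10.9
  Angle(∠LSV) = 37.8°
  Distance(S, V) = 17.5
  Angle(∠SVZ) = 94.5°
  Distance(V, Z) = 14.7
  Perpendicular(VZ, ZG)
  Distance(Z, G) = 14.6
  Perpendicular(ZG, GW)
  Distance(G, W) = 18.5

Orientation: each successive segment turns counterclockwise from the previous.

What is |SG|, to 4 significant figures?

16.32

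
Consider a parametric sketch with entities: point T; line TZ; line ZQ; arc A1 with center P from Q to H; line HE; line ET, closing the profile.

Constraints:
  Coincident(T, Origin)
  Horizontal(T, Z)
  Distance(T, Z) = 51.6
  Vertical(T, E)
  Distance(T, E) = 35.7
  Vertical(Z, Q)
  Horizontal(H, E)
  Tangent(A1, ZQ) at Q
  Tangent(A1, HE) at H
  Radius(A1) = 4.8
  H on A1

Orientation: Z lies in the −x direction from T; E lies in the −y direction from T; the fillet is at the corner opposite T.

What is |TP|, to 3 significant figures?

56.1

T and E share the same x with |TE| = 35.7 and E on the −y side, so E = (0.00, -35.7). The virtual corner opposite T is at (-51.6, -35.7). The tangent condition forces PQ to be normal to ZQ and the tangent condition forces PH to be normal to HE, with radius 4.8, so the center P sits 4.8 in from both sides at P = (-46.8, -30.9). Then |TP| = |P − T| = 56.1.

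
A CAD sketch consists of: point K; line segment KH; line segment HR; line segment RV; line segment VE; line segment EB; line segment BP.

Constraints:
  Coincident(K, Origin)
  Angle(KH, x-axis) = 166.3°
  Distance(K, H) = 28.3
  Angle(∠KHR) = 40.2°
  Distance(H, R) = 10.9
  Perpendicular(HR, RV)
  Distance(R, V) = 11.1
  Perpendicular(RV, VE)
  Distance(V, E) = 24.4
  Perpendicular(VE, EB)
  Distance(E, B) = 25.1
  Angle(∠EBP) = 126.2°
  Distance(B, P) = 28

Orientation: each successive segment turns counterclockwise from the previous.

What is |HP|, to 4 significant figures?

31.86

K is at the origin; KH runs at 166.3° with length 28.3, so H = (-27.49, 6.703). ∠KHR = 40.2° gives HR at -53.90° from the x-axis; with |HR| = 10.9, R = (-21.07, -2.105). The perpendicularity gives RV at right angles to HR, so RV runs at 36.10°; with |RV| = 11.1, V = (-12.10, 4.436). RV is perpendicular to VE, so VE runs at 126.1°; with |VE| = 24.4, E = (-26.48, 24.15). VE ⟂ EB, so EB runs at -143.9°; with |EB| = 25.1, B = (-46.76, 9.362). ∠EBP = 126.2° gives BP at -90.10° from the x-axis; with |BP| = 28.0, P = (-46.81, -18.64). Then |HP| = |P − H| = 31.86.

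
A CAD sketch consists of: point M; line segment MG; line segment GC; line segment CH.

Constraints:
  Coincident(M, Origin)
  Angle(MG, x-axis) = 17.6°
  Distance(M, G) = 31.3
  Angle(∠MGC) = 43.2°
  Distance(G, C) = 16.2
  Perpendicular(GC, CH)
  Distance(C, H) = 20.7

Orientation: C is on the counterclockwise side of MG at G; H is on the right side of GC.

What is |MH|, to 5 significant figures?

42.643

M is at the origin; MG runs at 17.6° with length 31.3, so G = 31.3·(cos 17.6°, sin 17.6°) = (29.835, 9.4642). ∠MGC = 43.2°, so GC runs at 17.6° + (180° − 43.2°) = 154.40° from the x-axis; with |GC| = 16.2, C = G + 16.2·(cos 154.40°, sin 154.40°) = (15.225, 16.464). GC is perpendicular to CH; with |CH| = 20.7 on the right of GC, H = C + 20.7·(0.43209, 0.90183) = (24.169, 35.132). Then |MH| = |H − M| = 42.643.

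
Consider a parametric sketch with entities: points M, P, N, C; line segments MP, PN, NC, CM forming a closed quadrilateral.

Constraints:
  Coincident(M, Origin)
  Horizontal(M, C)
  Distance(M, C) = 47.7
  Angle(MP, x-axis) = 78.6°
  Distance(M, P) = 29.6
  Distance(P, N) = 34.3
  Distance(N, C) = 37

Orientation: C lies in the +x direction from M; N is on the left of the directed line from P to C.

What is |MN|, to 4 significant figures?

53.43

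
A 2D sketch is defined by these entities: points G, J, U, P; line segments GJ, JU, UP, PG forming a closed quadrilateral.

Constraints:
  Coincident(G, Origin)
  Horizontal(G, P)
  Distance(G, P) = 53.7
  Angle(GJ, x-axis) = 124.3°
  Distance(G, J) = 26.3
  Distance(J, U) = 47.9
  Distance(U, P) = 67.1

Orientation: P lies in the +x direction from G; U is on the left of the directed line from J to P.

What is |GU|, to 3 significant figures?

59.5

G is at the origin; G and P share the same y with |GP| = 53.7 and P in +x, so P = (53.7, 0). GJ runs at 124.3° with |GJ| = 26.3, so J = (-14.8, 21.7). U is determined by |JU| = 47.9 and |UP| = 67.1 together: it lies at the intersection of circle(J, 47.9) and circle(P, 67.1). With |JP| = 71.9, the foot of the radical line on JP is 20.6 from J and the perpendicular offset is √(47.9² − 20.6²) = 43.3. Taking the left-of-JP solution: U = (17.9, 56.7).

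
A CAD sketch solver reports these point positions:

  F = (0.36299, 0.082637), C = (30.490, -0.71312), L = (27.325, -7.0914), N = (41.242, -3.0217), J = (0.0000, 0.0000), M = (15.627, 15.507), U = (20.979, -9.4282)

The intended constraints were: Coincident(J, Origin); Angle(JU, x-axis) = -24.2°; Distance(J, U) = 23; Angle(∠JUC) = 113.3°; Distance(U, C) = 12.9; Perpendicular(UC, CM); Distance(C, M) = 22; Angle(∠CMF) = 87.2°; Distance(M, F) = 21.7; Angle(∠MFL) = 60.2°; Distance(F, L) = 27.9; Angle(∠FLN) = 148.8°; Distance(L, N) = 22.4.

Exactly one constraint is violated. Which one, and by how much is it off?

Distance(L, N) = 22.4 — off by 7.90.

J = (0.00, 0.00) ✓; JU at -24.20° ✓; |JU| = 23.00 ✓; ∠JUC = 113.3° ✓; |UC| = 12.90 ✓; ∠(UC, CM) = 90.00° ✓; |CM| = 22.00 ✓; ∠CMF = 87.20° ✓; |MF| = 21.70 ✓; ∠MFL = 60.20° ✓; |FL| = 27.90 ✓; ∠FLN = 148.8° ✓; |LN| = 14.50 ✗.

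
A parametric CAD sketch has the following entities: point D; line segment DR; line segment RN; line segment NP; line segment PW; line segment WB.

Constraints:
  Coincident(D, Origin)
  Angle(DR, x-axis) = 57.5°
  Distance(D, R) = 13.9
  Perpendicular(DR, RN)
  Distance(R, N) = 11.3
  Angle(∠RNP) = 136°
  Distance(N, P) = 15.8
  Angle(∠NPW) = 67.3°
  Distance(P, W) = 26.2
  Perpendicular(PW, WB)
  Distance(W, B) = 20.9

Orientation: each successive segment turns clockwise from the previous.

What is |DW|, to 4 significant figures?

7.569

D is at the origin; DR runs at 57.5° with length 13.9, so R = (7.468, 11.72). DR ⟂ RN, so RN runs at -32.50°; with |RN| = 11.3, N = (17.00, 5.652). ∠RNP = 136.0° gives NP at -76.50° from the x-axis; with |NP| = 15.8, P = (20.69, -9.712). ∠NPW = 67.3° gives PW at 170.8° from the x-axis; with |PW| = 26.2, W = (-5.176, -5.523). Then |DW| = |W − D| = 7.569.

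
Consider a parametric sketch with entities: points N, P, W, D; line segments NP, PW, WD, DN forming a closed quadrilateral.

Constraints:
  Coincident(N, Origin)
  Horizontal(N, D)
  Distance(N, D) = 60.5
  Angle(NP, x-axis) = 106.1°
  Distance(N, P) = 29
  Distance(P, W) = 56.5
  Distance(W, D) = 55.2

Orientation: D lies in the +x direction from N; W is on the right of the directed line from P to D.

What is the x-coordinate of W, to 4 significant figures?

11.38

Checks: |PW| = 56.50 ✓; |WD| = 55.20 ✓.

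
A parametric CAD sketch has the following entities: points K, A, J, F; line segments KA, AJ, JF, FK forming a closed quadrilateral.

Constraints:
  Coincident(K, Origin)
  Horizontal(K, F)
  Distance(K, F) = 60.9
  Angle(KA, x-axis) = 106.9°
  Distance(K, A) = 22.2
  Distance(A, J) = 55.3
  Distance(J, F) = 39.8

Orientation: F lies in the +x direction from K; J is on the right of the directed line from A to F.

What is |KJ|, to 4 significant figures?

35.57

K is at the origin; KF is horizontal with |KF| = 60.9 and F in +x, so F = (60.9, 0). KA runs at 106.9° with |KA| = 22.2, so A = (-6.454, 21.24). J is determined by |AJ| = 55.3 and |JF| = 39.8 together: it lies at the intersection of circle(A, 55.3) and circle(F, 39.8). With |AF| = 70.62, the foot of the radical line on AF is 45.75 from A and the perpendicular offset is √(55.3² − 45.75²) = 31.07. Taking the right-of-AF solution: J = (27.83, -22.15).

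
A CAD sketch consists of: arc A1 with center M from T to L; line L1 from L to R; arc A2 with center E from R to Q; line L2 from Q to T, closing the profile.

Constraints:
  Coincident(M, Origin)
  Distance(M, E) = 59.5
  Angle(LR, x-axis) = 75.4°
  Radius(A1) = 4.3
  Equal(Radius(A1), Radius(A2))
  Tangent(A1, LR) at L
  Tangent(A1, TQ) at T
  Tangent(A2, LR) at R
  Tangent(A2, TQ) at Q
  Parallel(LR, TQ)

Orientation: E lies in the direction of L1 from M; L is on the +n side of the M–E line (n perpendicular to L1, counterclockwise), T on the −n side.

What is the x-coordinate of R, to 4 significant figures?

10.84

Tangency of A1 to both parallel lines with radius 4.3 puts L and T at M ± 4.3·n: L = (-4.161, 1.084), T = (4.161, -1.084). Equal radii place R and Q the same way about E: R = E + 4.3·n = (10.84, 58.66), Q = E − 4.3·n = (19.16, 56.49). So R.x = 10.84.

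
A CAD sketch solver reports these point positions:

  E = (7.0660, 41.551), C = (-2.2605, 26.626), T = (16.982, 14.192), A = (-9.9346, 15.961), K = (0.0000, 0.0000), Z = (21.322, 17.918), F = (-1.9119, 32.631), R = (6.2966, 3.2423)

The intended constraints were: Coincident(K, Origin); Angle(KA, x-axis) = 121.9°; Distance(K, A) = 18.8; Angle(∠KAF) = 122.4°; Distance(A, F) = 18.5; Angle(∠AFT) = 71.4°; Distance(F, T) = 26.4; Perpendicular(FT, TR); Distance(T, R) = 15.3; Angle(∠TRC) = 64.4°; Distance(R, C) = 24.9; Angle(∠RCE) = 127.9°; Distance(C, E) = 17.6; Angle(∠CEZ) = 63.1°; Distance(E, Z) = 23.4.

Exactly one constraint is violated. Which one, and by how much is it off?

Distance(E, Z) = 23.4 — off by 4.20.

K = (0.00, 0.00) ✓; KA at 121.9° ✓; |KA| = 18.80 ✓; ∠KAF = 122.4° ✓; |AF| = 18.50 ✓; ∠AFT = 71.40° ✓; |FT| = 26.40 ✓; ∠(FT, TR) = 90.00° ✓; |TR| = 15.30 ✓; ∠TRC = 64.40° ✓; |RC| = 24.90 ✓; ∠RCE = 127.9° ✓; |CE| = 17.60 ✓; ∠CEZ = 63.10° ✓; |EZ| = 27.60 ✗.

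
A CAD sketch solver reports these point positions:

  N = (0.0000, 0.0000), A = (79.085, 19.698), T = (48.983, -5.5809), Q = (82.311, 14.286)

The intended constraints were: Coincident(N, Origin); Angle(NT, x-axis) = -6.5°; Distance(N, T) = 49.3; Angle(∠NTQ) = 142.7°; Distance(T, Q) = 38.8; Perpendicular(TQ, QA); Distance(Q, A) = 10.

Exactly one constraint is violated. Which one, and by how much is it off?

Distance(Q, A) = 10 — off by 3.70.

N = (0.00, 0.00) ✓; NT at -6.500° ✓; |NT| = 49.30 ✓; ∠NTQ = 142.7° ✓; |TQ| = 38.80 ✓; ∠(TQ, QA) = 90.00° ✓; |QA| = 6.301 ✗.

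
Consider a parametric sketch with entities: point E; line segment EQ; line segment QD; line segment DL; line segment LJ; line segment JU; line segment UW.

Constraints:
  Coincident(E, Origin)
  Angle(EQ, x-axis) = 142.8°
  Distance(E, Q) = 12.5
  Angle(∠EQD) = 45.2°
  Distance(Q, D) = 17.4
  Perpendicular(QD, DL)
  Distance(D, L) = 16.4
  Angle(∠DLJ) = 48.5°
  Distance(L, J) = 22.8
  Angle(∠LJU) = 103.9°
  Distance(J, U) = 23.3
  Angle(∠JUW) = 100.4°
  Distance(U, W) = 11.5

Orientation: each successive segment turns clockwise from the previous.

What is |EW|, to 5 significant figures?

28.162

E is at the origin; EQ runs at 142.8° with length 12.5, so Q = (-9.9566, 7.5575). ∠EQD = 45.2° gives QD at 8.0000° from the x-axis; with |QD| = 17.4, D = (7.2740, 9.9791). The perpendicularity gives DL at right angles to QD, so DL runs at -82.000°; with |DL| = 16.4, L = (9.5565, -6.2613). ∠DLJ = 48.5° gives LJ at 146.50° from the x-axis; with |LJ| = 22.8, J = (-9.4561, 6.3229). ∠LJU = 103.9° gives JU at 70.400° from the x-axis; with |JU| = 23.3, U = (-1.6401, 28.273). ∠JUW = 100.4° gives UW at -9.2000° from the x-axis; with |UW| = 11.5, W = (9.7120, 26.434). Then |EW| = |W − E| = 28.162.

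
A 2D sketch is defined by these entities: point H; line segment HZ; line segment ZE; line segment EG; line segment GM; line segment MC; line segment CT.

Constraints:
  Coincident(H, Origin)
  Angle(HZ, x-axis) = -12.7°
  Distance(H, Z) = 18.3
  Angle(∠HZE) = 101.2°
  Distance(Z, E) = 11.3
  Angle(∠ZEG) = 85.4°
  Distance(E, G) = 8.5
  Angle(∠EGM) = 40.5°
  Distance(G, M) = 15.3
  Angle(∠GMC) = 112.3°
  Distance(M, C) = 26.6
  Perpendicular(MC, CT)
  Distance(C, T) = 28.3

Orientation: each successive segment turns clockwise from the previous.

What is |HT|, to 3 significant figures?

52.4

H is at the origin; HZ runs at -12.7° with length 18.3, so Z = (17.9, -4.02). ∠HZE = 101.2° gives ZE at -91.5° from the x-axis; with |ZE| = 11.3, E = (17.6, -15.3). ∠ZEG = 85.4° gives EG at 174° from the x-axis; with |EG| = 8.5, G = (9.10, -14.4). ∠EGM = 40.5° gives GM at 34.4° from the x-axis; with |GM| = 15.3, M = (21.7, -5.77). ∠GMC = 112.3° gives MC at -33.3° from the x-axis; with |MC| = 26.6, C = (44.0, -20.4). MC ⟂ CT, so CT runs at -123°; with |CT| = 28.3, T = (28.4, -44.0). Then |HT| = |T − H| = 52.4.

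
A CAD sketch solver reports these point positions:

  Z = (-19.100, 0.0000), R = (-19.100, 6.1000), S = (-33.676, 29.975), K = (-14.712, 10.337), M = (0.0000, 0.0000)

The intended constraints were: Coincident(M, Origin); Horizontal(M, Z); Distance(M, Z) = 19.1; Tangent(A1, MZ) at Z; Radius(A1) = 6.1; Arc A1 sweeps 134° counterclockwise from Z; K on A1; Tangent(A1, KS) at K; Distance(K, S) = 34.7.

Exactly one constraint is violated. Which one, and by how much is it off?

Distance(K, S) = 34.7 — off by 7.40.

M = (0.00, 0.00) ✓; M.y = 0.00, Z.y = 0.00 ✓; |MZ| = 19.10 ✓; ∠(RZ, ZM) = 90.00° ✓; |RZ| = 6.100 ✓; bearing(R→K) − bearing(R→Z) = 134.0° ✓; |RK| = 6.100 ✓; ∠(RK, KS) = 90.00° ✓; |KS| = 27.30 ✗.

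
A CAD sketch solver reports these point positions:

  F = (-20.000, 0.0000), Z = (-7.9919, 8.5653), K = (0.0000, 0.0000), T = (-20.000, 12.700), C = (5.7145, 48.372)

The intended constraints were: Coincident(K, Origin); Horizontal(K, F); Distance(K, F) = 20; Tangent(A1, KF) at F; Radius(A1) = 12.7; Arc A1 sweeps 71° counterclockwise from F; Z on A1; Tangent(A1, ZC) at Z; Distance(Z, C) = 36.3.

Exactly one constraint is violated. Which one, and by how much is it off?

Distance(Z, C) = 36.3 — off by 5.80.

K = (0.00, 0.00) ✓; K.y = 0.00, F.y = 0.00 ✓; |KF| = 20.00 ✓; ∠(TF, FK) = 90.00° ✓; |TF| = 12.70 ✓; bearing(T→Z) − bearing(T→F) = 71.00° ✓; |TZ| = 12.70 ✓; ∠(TZ, ZC) = 90.00° ✓; |ZC| = 42.10 ✗.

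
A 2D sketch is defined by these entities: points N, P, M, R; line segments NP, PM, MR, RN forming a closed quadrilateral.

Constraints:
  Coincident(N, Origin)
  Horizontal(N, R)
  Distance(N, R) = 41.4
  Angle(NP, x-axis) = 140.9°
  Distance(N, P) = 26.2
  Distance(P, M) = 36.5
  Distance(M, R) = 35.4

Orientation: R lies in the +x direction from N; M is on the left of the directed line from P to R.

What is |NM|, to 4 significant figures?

28.52

N is at the origin; NR is horizontal with |NR| = 41.4 and R in +x, so R = (41.4, 0). NP runs at 140.9° with |NP| = 26.2, so P = (-20.33, 16.52). M is determined by |PM| = 36.5 and |MR| = 35.4 together: it lies at the intersection of circle(P, 36.5) and circle(R, 35.4). With |PR| = 63.91, the foot of the radical line on PR is 32.57 from P and the perpendicular offset is √(36.5² − 32.57²) = 16.47. Taking the left-of-PR solution: M = (15.39, 24.01).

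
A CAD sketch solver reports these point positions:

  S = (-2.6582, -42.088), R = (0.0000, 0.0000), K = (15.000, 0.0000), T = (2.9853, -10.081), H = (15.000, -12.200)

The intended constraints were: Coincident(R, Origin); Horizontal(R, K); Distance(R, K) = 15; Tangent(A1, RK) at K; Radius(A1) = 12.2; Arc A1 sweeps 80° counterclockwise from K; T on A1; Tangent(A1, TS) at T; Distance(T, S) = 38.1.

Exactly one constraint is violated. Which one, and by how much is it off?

Distance(T, S) = 38.1 — off by 5.60.

R = (0.00, 0.00) ✓; R.y = 0.00, K.y = 0.00 ✓; |RK| = 15.00 ✓; ∠(HK, KR) = 90.00° ✓; |HK| = 12.20 ✓; bearing(H→T) − bearing(H→K) = 80.00° ✓; |HT| = 12.20 ✓; ∠(HT, TS) = 90.00° ✓; |TS| = 32.50 ✗.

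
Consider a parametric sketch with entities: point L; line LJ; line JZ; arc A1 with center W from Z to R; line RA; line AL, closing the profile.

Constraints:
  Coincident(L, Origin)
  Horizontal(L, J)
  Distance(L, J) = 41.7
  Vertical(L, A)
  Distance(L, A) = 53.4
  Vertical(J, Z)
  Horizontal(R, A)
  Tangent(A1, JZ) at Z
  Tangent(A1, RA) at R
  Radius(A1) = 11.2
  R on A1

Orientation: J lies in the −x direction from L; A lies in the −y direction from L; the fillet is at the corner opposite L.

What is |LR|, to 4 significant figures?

61.50

L is at the origin; LJ is horizontal with |LJ| = 41.7 and J on the −x side, so J = (-41.70, 0.000). L and A share the same x with |LA| = 53.4 and A on the −y side, so A = (0.000, -53.40). The virtual corner opposite L is at (-41.70, -53.40). Since A1 is tangent to JZ there, WZ ⟂ JZ and the tangent condition forces WR to be normal to RA, with radius 11.2, so the center W sits 11.2 in from both sides at W = (-30.50, -42.20). That places the tangent points at Z = (-41.70, -42.20) on JZ and R = (-30.50, -53.40) on RA. Then |LR| = |R − L| = 61.50.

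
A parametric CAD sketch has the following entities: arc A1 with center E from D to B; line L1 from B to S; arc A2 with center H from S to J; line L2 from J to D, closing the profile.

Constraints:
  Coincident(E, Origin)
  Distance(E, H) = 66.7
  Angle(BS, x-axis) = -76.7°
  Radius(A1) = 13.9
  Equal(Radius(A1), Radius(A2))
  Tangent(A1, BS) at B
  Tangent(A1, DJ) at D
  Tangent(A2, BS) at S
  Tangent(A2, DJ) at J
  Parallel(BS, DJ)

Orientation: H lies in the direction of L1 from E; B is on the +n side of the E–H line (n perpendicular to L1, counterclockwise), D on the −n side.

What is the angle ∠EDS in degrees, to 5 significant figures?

67.374°

Tangency of A1 to both parallel lines with radius 13.9 puts B and D at E ± 13.9·n: B = (13.527, 3.1977), D = (-13.527, -3.1977). Equal radii place S and J the same way about H: S = H + 13.9·n = (28.872, -61.713), J = H − 13.9·n = (1.8171, -68.109). Then cos ∠EDS = DE·DS / (|DE||DS|), giving 67.374°.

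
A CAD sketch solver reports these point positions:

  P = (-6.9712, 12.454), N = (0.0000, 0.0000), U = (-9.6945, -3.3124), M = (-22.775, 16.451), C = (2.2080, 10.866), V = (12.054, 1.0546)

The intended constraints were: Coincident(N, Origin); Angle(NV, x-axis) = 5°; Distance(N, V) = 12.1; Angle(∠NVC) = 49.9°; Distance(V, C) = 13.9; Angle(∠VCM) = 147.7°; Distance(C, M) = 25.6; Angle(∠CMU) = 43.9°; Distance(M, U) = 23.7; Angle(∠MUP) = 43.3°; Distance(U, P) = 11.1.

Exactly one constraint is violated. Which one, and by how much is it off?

Distance(U, P) = 11.1 — off by 4.90.

N = (0.00, 0.00) ✓; NV at 5.000° ✓; |NV| = 12.10 ✓; ∠NVC = 49.90° ✓; |VC| = 13.90 ✓; ∠VCM = 147.7° ✓; |CM| = 25.60 ✓; ∠CMU = 43.90° ✓; |MU| = 23.70 ✓; ∠MUP = 43.30° ✓; |UP| = 16.00 ✗.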